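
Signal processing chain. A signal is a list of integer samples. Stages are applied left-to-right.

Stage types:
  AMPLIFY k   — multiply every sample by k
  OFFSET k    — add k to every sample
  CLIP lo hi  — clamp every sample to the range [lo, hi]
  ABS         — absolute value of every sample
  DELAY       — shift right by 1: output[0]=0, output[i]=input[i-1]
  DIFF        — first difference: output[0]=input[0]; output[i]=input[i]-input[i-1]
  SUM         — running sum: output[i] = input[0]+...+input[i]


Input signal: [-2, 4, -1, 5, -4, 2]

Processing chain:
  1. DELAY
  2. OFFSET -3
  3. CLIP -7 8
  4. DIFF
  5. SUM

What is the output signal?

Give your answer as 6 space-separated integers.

Answer: -3 -5 1 -4 2 -7

Derivation:
Input: [-2, 4, -1, 5, -4, 2]
Stage 1 (DELAY): [0, -2, 4, -1, 5, -4] = [0, -2, 4, -1, 5, -4] -> [0, -2, 4, -1, 5, -4]
Stage 2 (OFFSET -3): 0+-3=-3, -2+-3=-5, 4+-3=1, -1+-3=-4, 5+-3=2, -4+-3=-7 -> [-3, -5, 1, -4, 2, -7]
Stage 3 (CLIP -7 8): clip(-3,-7,8)=-3, clip(-5,-7,8)=-5, clip(1,-7,8)=1, clip(-4,-7,8)=-4, clip(2,-7,8)=2, clip(-7,-7,8)=-7 -> [-3, -5, 1, -4, 2, -7]
Stage 4 (DIFF): s[0]=-3, -5--3=-2, 1--5=6, -4-1=-5, 2--4=6, -7-2=-9 -> [-3, -2, 6, -5, 6, -9]
Stage 5 (SUM): sum[0..0]=-3, sum[0..1]=-5, sum[0..2]=1, sum[0..3]=-4, sum[0..4]=2, sum[0..5]=-7 -> [-3, -5, 1, -4, 2, -7]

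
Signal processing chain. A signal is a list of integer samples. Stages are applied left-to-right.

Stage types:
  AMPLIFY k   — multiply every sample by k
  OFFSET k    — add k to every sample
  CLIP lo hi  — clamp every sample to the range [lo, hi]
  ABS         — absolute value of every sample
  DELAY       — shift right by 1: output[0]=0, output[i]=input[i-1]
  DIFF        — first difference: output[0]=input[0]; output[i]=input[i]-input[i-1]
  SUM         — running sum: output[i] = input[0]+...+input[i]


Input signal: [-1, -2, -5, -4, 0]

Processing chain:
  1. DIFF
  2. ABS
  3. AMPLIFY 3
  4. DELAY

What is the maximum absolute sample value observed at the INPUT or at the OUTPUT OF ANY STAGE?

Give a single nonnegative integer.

Input: [-1, -2, -5, -4, 0] (max |s|=5)
Stage 1 (DIFF): s[0]=-1, -2--1=-1, -5--2=-3, -4--5=1, 0--4=4 -> [-1, -1, -3, 1, 4] (max |s|=4)
Stage 2 (ABS): |-1|=1, |-1|=1, |-3|=3, |1|=1, |4|=4 -> [1, 1, 3, 1, 4] (max |s|=4)
Stage 3 (AMPLIFY 3): 1*3=3, 1*3=3, 3*3=9, 1*3=3, 4*3=12 -> [3, 3, 9, 3, 12] (max |s|=12)
Stage 4 (DELAY): [0, 3, 3, 9, 3] = [0, 3, 3, 9, 3] -> [0, 3, 3, 9, 3] (max |s|=9)
Overall max amplitude: 12

Answer: 12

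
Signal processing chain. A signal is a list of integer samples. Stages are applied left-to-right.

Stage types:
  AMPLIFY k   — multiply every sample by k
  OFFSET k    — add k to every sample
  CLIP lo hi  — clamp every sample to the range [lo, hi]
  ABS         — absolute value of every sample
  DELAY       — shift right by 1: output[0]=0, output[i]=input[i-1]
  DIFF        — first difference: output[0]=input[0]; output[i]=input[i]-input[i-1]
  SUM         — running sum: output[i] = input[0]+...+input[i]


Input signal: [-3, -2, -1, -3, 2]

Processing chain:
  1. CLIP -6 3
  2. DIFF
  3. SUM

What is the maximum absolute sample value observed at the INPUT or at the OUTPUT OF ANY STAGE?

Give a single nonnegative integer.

Input: [-3, -2, -1, -3, 2] (max |s|=3)
Stage 1 (CLIP -6 3): clip(-3,-6,3)=-3, clip(-2,-6,3)=-2, clip(-1,-6,3)=-1, clip(-3,-6,3)=-3, clip(2,-6,3)=2 -> [-3, -2, -1, -3, 2] (max |s|=3)
Stage 2 (DIFF): s[0]=-3, -2--3=1, -1--2=1, -3--1=-2, 2--3=5 -> [-3, 1, 1, -2, 5] (max |s|=5)
Stage 3 (SUM): sum[0..0]=-3, sum[0..1]=-2, sum[0..2]=-1, sum[0..3]=-3, sum[0..4]=2 -> [-3, -2, -1, -3, 2] (max |s|=3)
Overall max amplitude: 5

Answer: 5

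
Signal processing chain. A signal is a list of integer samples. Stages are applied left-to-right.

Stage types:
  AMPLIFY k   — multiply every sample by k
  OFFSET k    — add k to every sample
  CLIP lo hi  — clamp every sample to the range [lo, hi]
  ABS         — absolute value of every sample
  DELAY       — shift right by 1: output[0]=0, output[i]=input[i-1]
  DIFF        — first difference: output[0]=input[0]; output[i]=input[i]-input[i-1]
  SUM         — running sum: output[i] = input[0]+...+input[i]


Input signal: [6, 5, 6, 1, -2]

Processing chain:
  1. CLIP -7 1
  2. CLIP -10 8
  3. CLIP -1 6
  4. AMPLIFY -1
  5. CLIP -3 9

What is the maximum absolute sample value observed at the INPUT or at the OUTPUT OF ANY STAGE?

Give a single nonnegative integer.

Input: [6, 5, 6, 1, -2] (max |s|=6)
Stage 1 (CLIP -7 1): clip(6,-7,1)=1, clip(5,-7,1)=1, clip(6,-7,1)=1, clip(1,-7,1)=1, clip(-2,-7,1)=-2 -> [1, 1, 1, 1, -2] (max |s|=2)
Stage 2 (CLIP -10 8): clip(1,-10,8)=1, clip(1,-10,8)=1, clip(1,-10,8)=1, clip(1,-10,8)=1, clip(-2,-10,8)=-2 -> [1, 1, 1, 1, -2] (max |s|=2)
Stage 3 (CLIP -1 6): clip(1,-1,6)=1, clip(1,-1,6)=1, clip(1,-1,6)=1, clip(1,-1,6)=1, clip(-2,-1,6)=-1 -> [1, 1, 1, 1, -1] (max |s|=1)
Stage 4 (AMPLIFY -1): 1*-1=-1, 1*-1=-1, 1*-1=-1, 1*-1=-1, -1*-1=1 -> [-1, -1, -1, -1, 1] (max |s|=1)
Stage 5 (CLIP -3 9): clip(-1,-3,9)=-1, clip(-1,-3,9)=-1, clip(-1,-3,9)=-1, clip(-1,-3,9)=-1, clip(1,-3,9)=1 -> [-1, -1, -1, -1, 1] (max |s|=1)
Overall max amplitude: 6

Answer: 6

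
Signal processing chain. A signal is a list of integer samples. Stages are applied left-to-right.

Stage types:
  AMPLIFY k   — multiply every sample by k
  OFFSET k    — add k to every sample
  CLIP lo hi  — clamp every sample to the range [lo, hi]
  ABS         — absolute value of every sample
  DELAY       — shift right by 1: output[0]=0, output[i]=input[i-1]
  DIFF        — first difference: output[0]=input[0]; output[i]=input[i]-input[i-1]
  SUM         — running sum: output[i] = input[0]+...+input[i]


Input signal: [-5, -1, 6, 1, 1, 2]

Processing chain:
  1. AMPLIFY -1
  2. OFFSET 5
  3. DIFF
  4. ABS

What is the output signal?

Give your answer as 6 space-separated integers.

Input: [-5, -1, 6, 1, 1, 2]
Stage 1 (AMPLIFY -1): -5*-1=5, -1*-1=1, 6*-1=-6, 1*-1=-1, 1*-1=-1, 2*-1=-2 -> [5, 1, -6, -1, -1, -2]
Stage 2 (OFFSET 5): 5+5=10, 1+5=6, -6+5=-1, -1+5=4, -1+5=4, -2+5=3 -> [10, 6, -1, 4, 4, 3]
Stage 3 (DIFF): s[0]=10, 6-10=-4, -1-6=-7, 4--1=5, 4-4=0, 3-4=-1 -> [10, -4, -7, 5, 0, -1]
Stage 4 (ABS): |10|=10, |-4|=4, |-7|=7, |5|=5, |0|=0, |-1|=1 -> [10, 4, 7, 5, 0, 1]

Answer: 10 4 7 5 0 1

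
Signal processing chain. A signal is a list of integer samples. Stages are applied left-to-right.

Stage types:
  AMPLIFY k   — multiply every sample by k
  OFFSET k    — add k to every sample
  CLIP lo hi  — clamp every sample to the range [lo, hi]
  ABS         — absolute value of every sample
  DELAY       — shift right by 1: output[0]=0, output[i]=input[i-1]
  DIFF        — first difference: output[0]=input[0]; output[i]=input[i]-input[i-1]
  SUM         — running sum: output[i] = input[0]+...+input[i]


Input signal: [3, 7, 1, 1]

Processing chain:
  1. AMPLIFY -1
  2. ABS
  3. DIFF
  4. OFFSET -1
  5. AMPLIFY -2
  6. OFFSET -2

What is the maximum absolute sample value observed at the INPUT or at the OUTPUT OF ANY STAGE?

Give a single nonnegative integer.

Answer: 14

Derivation:
Input: [3, 7, 1, 1] (max |s|=7)
Stage 1 (AMPLIFY -1): 3*-1=-3, 7*-1=-7, 1*-1=-1, 1*-1=-1 -> [-3, -7, -1, -1] (max |s|=7)
Stage 2 (ABS): |-3|=3, |-7|=7, |-1|=1, |-1|=1 -> [3, 7, 1, 1] (max |s|=7)
Stage 3 (DIFF): s[0]=3, 7-3=4, 1-7=-6, 1-1=0 -> [3, 4, -6, 0] (max |s|=6)
Stage 4 (OFFSET -1): 3+-1=2, 4+-1=3, -6+-1=-7, 0+-1=-1 -> [2, 3, -7, -1] (max |s|=7)
Stage 5 (AMPLIFY -2): 2*-2=-4, 3*-2=-6, -7*-2=14, -1*-2=2 -> [-4, -6, 14, 2] (max |s|=14)
Stage 6 (OFFSET -2): -4+-2=-6, -6+-2=-8, 14+-2=12, 2+-2=0 -> [-6, -8, 12, 0] (max |s|=12)
Overall max amplitude: 14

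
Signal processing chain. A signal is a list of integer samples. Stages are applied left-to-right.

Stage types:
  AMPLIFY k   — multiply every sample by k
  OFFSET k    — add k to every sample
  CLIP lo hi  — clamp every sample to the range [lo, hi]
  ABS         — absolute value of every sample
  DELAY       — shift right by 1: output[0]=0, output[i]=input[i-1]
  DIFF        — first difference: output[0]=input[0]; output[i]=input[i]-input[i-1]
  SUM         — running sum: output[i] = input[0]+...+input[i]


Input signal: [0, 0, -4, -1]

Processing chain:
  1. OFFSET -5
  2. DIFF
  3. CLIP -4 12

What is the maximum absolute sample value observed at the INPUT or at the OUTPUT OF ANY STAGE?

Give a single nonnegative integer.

Input: [0, 0, -4, -1] (max |s|=4)
Stage 1 (OFFSET -5): 0+-5=-5, 0+-5=-5, -4+-5=-9, -1+-5=-6 -> [-5, -5, -9, -6] (max |s|=9)
Stage 2 (DIFF): s[0]=-5, -5--5=0, -9--5=-4, -6--9=3 -> [-5, 0, -4, 3] (max |s|=5)
Stage 3 (CLIP -4 12): clip(-5,-4,12)=-4, clip(0,-4,12)=0, clip(-4,-4,12)=-4, clip(3,-4,12)=3 -> [-4, 0, -4, 3] (max |s|=4)
Overall max amplitude: 9

Answer: 9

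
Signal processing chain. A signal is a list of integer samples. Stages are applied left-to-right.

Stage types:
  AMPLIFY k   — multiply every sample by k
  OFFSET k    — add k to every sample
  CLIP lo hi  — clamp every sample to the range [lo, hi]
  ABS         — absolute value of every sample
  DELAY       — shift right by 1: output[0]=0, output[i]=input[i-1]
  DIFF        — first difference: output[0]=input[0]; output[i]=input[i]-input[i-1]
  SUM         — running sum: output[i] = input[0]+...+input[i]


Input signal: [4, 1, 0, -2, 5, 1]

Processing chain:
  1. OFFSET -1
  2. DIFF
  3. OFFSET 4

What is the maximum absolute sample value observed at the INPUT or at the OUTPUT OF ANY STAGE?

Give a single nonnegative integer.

Answer: 11

Derivation:
Input: [4, 1, 0, -2, 5, 1] (max |s|=5)
Stage 1 (OFFSET -1): 4+-1=3, 1+-1=0, 0+-1=-1, -2+-1=-3, 5+-1=4, 1+-1=0 -> [3, 0, -1, -3, 4, 0] (max |s|=4)
Stage 2 (DIFF): s[0]=3, 0-3=-3, -1-0=-1, -3--1=-2, 4--3=7, 0-4=-4 -> [3, -3, -1, -2, 7, -4] (max |s|=7)
Stage 3 (OFFSET 4): 3+4=7, -3+4=1, -1+4=3, -2+4=2, 7+4=11, -4+4=0 -> [7, 1, 3, 2, 11, 0] (max |s|=11)
Overall max amplitude: 11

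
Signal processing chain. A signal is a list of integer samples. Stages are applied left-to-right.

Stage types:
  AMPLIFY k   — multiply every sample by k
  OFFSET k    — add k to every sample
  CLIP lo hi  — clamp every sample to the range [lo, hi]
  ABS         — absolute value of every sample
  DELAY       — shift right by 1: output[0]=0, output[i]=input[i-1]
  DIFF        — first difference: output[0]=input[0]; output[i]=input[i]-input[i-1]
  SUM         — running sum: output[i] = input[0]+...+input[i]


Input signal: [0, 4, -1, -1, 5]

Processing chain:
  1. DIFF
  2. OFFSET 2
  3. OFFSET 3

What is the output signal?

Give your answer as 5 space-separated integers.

Input: [0, 4, -1, -1, 5]
Stage 1 (DIFF): s[0]=0, 4-0=4, -1-4=-5, -1--1=0, 5--1=6 -> [0, 4, -5, 0, 6]
Stage 2 (OFFSET 2): 0+2=2, 4+2=6, -5+2=-3, 0+2=2, 6+2=8 -> [2, 6, -3, 2, 8]
Stage 3 (OFFSET 3): 2+3=5, 6+3=9, -3+3=0, 2+3=5, 8+3=11 -> [5, 9, 0, 5, 11]

Answer: 5 9 0 5 11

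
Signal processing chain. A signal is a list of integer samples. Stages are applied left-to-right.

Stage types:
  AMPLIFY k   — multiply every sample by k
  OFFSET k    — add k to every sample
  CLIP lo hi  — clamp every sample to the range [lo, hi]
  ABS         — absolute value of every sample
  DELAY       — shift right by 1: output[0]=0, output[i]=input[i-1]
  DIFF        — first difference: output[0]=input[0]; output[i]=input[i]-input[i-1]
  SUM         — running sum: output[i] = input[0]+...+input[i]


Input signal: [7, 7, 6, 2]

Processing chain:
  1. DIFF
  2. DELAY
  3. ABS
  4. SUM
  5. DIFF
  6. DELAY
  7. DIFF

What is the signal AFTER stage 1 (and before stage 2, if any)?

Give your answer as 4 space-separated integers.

Answer: 7 0 -1 -4

Derivation:
Input: [7, 7, 6, 2]
Stage 1 (DIFF): s[0]=7, 7-7=0, 6-7=-1, 2-6=-4 -> [7, 0, -1, -4]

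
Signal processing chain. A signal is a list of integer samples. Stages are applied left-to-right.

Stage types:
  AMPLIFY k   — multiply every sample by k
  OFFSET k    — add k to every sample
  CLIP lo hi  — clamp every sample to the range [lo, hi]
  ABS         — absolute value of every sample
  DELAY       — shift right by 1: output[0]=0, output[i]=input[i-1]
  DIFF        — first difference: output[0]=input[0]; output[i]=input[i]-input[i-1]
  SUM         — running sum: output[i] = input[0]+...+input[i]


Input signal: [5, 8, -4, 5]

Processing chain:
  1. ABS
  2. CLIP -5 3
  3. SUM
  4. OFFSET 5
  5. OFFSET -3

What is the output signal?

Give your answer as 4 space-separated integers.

Input: [5, 8, -4, 5]
Stage 1 (ABS): |5|=5, |8|=8, |-4|=4, |5|=5 -> [5, 8, 4, 5]
Stage 2 (CLIP -5 3): clip(5,-5,3)=3, clip(8,-5,3)=3, clip(4,-5,3)=3, clip(5,-5,3)=3 -> [3, 3, 3, 3]
Stage 3 (SUM): sum[0..0]=3, sum[0..1]=6, sum[0..2]=9, sum[0..3]=12 -> [3, 6, 9, 12]
Stage 4 (OFFSET 5): 3+5=8, 6+5=11, 9+5=14, 12+5=17 -> [8, 11, 14, 17]
Stage 5 (OFFSET -3): 8+-3=5, 11+-3=8, 14+-3=11, 17+-3=14 -> [5, 8, 11, 14]

Answer: 5 8 11 14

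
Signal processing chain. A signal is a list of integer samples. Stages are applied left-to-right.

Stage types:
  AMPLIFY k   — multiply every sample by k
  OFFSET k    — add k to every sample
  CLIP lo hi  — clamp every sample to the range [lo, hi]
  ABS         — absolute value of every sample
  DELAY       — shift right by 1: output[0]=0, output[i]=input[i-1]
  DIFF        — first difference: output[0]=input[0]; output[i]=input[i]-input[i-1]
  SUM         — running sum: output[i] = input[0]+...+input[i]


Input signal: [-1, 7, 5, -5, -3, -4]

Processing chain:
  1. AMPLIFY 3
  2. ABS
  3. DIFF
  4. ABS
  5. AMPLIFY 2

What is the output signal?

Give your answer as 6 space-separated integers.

Input: [-1, 7, 5, -5, -3, -4]
Stage 1 (AMPLIFY 3): -1*3=-3, 7*3=21, 5*3=15, -5*3=-15, -3*3=-9, -4*3=-12 -> [-3, 21, 15, -15, -9, -12]
Stage 2 (ABS): |-3|=3, |21|=21, |15|=15, |-15|=15, |-9|=9, |-12|=12 -> [3, 21, 15, 15, 9, 12]
Stage 3 (DIFF): s[0]=3, 21-3=18, 15-21=-6, 15-15=0, 9-15=-6, 12-9=3 -> [3, 18, -6, 0, -6, 3]
Stage 4 (ABS): |3|=3, |18|=18, |-6|=6, |0|=0, |-6|=6, |3|=3 -> [3, 18, 6, 0, 6, 3]
Stage 5 (AMPLIFY 2): 3*2=6, 18*2=36, 6*2=12, 0*2=0, 6*2=12, 3*2=6 -> [6, 36, 12, 0, 12, 6]

Answer: 6 36 12 0 12 6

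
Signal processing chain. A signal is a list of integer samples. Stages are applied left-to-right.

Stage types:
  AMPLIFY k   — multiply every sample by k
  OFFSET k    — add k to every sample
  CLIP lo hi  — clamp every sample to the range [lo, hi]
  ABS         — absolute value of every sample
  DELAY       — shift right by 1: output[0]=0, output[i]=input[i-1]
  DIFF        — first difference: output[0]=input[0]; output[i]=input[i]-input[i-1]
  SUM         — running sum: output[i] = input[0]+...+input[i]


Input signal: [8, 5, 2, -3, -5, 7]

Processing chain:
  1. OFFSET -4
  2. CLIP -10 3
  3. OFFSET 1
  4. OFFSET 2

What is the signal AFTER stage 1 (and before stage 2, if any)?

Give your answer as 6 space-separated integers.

Input: [8, 5, 2, -3, -5, 7]
Stage 1 (OFFSET -4): 8+-4=4, 5+-4=1, 2+-4=-2, -3+-4=-7, -5+-4=-9, 7+-4=3 -> [4, 1, -2, -7, -9, 3]

Answer: 4 1 -2 -7 -9 3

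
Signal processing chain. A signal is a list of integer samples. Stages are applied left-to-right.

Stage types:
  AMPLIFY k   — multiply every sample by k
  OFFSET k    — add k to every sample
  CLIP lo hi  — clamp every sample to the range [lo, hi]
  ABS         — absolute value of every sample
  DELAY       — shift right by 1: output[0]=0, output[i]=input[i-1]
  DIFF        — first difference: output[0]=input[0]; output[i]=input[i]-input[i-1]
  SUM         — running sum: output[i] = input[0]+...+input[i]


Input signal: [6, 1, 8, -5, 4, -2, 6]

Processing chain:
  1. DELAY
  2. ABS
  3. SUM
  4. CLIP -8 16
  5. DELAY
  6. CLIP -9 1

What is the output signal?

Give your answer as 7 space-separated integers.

Input: [6, 1, 8, -5, 4, -2, 6]
Stage 1 (DELAY): [0, 6, 1, 8, -5, 4, -2] = [0, 6, 1, 8, -5, 4, -2] -> [0, 6, 1, 8, -5, 4, -2]
Stage 2 (ABS): |0|=0, |6|=6, |1|=1, |8|=8, |-5|=5, |4|=4, |-2|=2 -> [0, 6, 1, 8, 5, 4, 2]
Stage 3 (SUM): sum[0..0]=0, sum[0..1]=6, sum[0..2]=7, sum[0..3]=15, sum[0..4]=20, sum[0..5]=24, sum[0..6]=26 -> [0, 6, 7, 15, 20, 24, 26]
Stage 4 (CLIP -8 16): clip(0,-8,16)=0, clip(6,-8,16)=6, clip(7,-8,16)=7, clip(15,-8,16)=15, clip(20,-8,16)=16, clip(24,-8,16)=16, clip(26,-8,16)=16 -> [0, 6, 7, 15, 16, 16, 16]
Stage 5 (DELAY): [0, 0, 6, 7, 15, 16, 16] = [0, 0, 6, 7, 15, 16, 16] -> [0, 0, 6, 7, 15, 16, 16]
Stage 6 (CLIP -9 1): clip(0,-9,1)=0, clip(0,-9,1)=0, clip(6,-9,1)=1, clip(7,-9,1)=1, clip(15,-9,1)=1, clip(16,-9,1)=1, clip(16,-9,1)=1 -> [0, 0, 1, 1, 1, 1, 1]

Answer: 0 0 1 1 1 1 1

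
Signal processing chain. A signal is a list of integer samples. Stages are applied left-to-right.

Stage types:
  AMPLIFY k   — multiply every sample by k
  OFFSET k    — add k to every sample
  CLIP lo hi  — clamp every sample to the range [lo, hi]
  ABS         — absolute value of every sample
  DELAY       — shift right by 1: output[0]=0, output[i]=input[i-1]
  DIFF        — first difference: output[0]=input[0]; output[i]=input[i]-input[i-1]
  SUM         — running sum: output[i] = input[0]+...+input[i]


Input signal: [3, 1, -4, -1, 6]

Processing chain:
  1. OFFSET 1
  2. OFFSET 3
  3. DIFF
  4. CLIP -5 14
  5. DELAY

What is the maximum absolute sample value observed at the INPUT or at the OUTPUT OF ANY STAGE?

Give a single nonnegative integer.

Answer: 10

Derivation:
Input: [3, 1, -4, -1, 6] (max |s|=6)
Stage 1 (OFFSET 1): 3+1=4, 1+1=2, -4+1=-3, -1+1=0, 6+1=7 -> [4, 2, -3, 0, 7] (max |s|=7)
Stage 2 (OFFSET 3): 4+3=7, 2+3=5, -3+3=0, 0+3=3, 7+3=10 -> [7, 5, 0, 3, 10] (max |s|=10)
Stage 3 (DIFF): s[0]=7, 5-7=-2, 0-5=-5, 3-0=3, 10-3=7 -> [7, -2, -5, 3, 7] (max |s|=7)
Stage 4 (CLIP -5 14): clip(7,-5,14)=7, clip(-2,-5,14)=-2, clip(-5,-5,14)=-5, clip(3,-5,14)=3, clip(7,-5,14)=7 -> [7, -2, -5, 3, 7] (max |s|=7)
Stage 5 (DELAY): [0, 7, -2, -5, 3] = [0, 7, -2, -5, 3] -> [0, 7, -2, -5, 3] (max |s|=7)
Overall max amplitude: 10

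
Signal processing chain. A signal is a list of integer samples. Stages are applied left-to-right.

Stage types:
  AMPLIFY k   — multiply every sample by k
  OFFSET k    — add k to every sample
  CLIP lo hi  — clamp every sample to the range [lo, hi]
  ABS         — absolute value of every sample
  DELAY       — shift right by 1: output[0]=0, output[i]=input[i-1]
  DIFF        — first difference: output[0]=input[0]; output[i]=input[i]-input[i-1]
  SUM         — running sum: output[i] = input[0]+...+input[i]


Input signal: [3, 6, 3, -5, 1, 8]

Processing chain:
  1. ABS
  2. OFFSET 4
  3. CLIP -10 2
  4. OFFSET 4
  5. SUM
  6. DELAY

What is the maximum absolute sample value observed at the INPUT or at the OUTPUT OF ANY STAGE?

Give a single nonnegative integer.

Answer: 36

Derivation:
Input: [3, 6, 3, -5, 1, 8] (max |s|=8)
Stage 1 (ABS): |3|=3, |6|=6, |3|=3, |-5|=5, |1|=1, |8|=8 -> [3, 6, 3, 5, 1, 8] (max |s|=8)
Stage 2 (OFFSET 4): 3+4=7, 6+4=10, 3+4=7, 5+4=9, 1+4=5, 8+4=12 -> [7, 10, 7, 9, 5, 12] (max |s|=12)
Stage 3 (CLIP -10 2): clip(7,-10,2)=2, clip(10,-10,2)=2, clip(7,-10,2)=2, clip(9,-10,2)=2, clip(5,-10,2)=2, clip(12,-10,2)=2 -> [2, 2, 2, 2, 2, 2] (max |s|=2)
Stage 4 (OFFSET 4): 2+4=6, 2+4=6, 2+4=6, 2+4=6, 2+4=6, 2+4=6 -> [6, 6, 6, 6, 6, 6] (max |s|=6)
Stage 5 (SUM): sum[0..0]=6, sum[0..1]=12, sum[0..2]=18, sum[0..3]=24, sum[0..4]=30, sum[0..5]=36 -> [6, 12, 18, 24, 30, 36] (max |s|=36)
Stage 6 (DELAY): [0, 6, 12, 18, 24, 30] = [0, 6, 12, 18, 24, 30] -> [0, 6, 12, 18, 24, 30] (max |s|=30)
Overall max amplitude: 36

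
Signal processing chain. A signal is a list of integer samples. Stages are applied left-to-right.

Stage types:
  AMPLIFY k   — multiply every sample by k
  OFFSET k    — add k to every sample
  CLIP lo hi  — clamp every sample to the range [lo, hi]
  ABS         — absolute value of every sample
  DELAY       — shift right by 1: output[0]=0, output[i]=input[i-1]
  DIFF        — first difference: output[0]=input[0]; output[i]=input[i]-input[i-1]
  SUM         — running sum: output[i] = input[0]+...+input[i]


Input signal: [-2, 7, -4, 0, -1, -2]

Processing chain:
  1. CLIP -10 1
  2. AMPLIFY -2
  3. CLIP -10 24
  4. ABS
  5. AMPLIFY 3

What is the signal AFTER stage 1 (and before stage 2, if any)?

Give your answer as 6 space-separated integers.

Answer: -2 1 -4 0 -1 -2

Derivation:
Input: [-2, 7, -4, 0, -1, -2]
Stage 1 (CLIP -10 1): clip(-2,-10,1)=-2, clip(7,-10,1)=1, clip(-4,-10,1)=-4, clip(0,-10,1)=0, clip(-1,-10,1)=-1, clip(-2,-10,1)=-2 -> [-2, 1, -4, 0, -1, -2]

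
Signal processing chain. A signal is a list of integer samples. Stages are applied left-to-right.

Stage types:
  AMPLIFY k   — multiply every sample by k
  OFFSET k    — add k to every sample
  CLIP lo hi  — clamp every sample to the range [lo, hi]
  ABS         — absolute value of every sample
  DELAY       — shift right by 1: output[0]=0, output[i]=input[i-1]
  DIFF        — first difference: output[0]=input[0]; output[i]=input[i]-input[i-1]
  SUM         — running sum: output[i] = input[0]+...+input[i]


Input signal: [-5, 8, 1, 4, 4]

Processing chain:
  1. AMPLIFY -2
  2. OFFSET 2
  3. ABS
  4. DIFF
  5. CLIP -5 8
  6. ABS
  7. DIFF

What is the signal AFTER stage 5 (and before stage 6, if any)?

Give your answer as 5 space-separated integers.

Answer: 8 2 -5 6 0

Derivation:
Input: [-5, 8, 1, 4, 4]
Stage 1 (AMPLIFY -2): -5*-2=10, 8*-2=-16, 1*-2=-2, 4*-2=-8, 4*-2=-8 -> [10, -16, -2, -8, -8]
Stage 2 (OFFSET 2): 10+2=12, -16+2=-14, -2+2=0, -8+2=-6, -8+2=-6 -> [12, -14, 0, -6, -6]
Stage 3 (ABS): |12|=12, |-14|=14, |0|=0, |-6|=6, |-6|=6 -> [12, 14, 0, 6, 6]
Stage 4 (DIFF): s[0]=12, 14-12=2, 0-14=-14, 6-0=6, 6-6=0 -> [12, 2, -14, 6, 0]
Stage 5 (CLIP -5 8): clip(12,-5,8)=8, clip(2,-5,8)=2, clip(-14,-5,8)=-5, clip(6,-5,8)=6, clip(0,-5,8)=0 -> [8, 2, -5, 6, 0]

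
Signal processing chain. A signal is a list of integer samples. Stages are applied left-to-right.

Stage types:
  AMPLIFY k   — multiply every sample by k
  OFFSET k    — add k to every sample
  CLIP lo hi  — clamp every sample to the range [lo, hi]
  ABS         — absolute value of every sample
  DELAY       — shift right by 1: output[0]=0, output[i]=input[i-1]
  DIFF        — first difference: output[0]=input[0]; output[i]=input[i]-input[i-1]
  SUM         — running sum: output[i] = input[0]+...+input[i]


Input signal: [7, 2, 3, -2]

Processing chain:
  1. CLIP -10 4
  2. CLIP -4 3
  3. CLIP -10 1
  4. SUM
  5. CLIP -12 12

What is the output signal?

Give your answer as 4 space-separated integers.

Answer: 1 2 3 1

Derivation:
Input: [7, 2, 3, -2]
Stage 1 (CLIP -10 4): clip(7,-10,4)=4, clip(2,-10,4)=2, clip(3,-10,4)=3, clip(-2,-10,4)=-2 -> [4, 2, 3, -2]
Stage 2 (CLIP -4 3): clip(4,-4,3)=3, clip(2,-4,3)=2, clip(3,-4,3)=3, clip(-2,-4,3)=-2 -> [3, 2, 3, -2]
Stage 3 (CLIP -10 1): clip(3,-10,1)=1, clip(2,-10,1)=1, clip(3,-10,1)=1, clip(-2,-10,1)=-2 -> [1, 1, 1, -2]
Stage 4 (SUM): sum[0..0]=1, sum[0..1]=2, sum[0..2]=3, sum[0..3]=1 -> [1, 2, 3, 1]
Stage 5 (CLIP -12 12): clip(1,-12,12)=1, clip(2,-12,12)=2, clip(3,-12,12)=3, clip(1,-12,12)=1 -> [1, 2, 3, 1]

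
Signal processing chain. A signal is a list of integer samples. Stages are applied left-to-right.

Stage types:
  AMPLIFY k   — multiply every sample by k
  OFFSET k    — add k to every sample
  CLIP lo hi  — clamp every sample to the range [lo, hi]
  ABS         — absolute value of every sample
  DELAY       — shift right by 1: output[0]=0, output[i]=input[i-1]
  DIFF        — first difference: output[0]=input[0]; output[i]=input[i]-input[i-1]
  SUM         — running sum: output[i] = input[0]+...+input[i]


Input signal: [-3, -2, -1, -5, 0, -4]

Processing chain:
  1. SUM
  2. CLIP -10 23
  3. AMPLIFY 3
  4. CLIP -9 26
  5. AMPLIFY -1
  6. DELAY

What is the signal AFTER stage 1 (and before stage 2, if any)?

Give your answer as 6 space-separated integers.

Input: [-3, -2, -1, -5, 0, -4]
Stage 1 (SUM): sum[0..0]=-3, sum[0..1]=-5, sum[0..2]=-6, sum[0..3]=-11, sum[0..4]=-11, sum[0..5]=-15 -> [-3, -5, -6, -11, -11, -15]

Answer: -3 -5 -6 -11 -11 -15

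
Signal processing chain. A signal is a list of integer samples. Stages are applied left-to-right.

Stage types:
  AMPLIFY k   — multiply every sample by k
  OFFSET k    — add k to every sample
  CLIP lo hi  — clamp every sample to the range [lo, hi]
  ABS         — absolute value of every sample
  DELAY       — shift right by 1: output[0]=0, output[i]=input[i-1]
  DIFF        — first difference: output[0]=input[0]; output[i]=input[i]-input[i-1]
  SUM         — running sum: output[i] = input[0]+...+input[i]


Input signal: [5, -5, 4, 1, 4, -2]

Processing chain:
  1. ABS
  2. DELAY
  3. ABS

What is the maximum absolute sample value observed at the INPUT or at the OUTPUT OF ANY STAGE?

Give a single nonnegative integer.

Answer: 5

Derivation:
Input: [5, -5, 4, 1, 4, -2] (max |s|=5)
Stage 1 (ABS): |5|=5, |-5|=5, |4|=4, |1|=1, |4|=4, |-2|=2 -> [5, 5, 4, 1, 4, 2] (max |s|=5)
Stage 2 (DELAY): [0, 5, 5, 4, 1, 4] = [0, 5, 5, 4, 1, 4] -> [0, 5, 5, 4, 1, 4] (max |s|=5)
Stage 3 (ABS): |0|=0, |5|=5, |5|=5, |4|=4, |1|=1, |4|=4 -> [0, 5, 5, 4, 1, 4] (max |s|=5)
Overall max amplitude: 5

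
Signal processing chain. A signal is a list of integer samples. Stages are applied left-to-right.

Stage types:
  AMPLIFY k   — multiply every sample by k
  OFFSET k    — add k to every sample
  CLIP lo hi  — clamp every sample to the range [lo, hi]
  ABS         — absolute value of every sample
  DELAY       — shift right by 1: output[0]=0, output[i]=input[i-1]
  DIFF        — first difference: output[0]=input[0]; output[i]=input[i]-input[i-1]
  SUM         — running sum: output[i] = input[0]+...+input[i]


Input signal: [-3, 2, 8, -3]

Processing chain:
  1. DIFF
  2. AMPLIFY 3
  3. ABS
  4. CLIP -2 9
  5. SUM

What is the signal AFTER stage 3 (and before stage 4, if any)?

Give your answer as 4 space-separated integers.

Input: [-3, 2, 8, -3]
Stage 1 (DIFF): s[0]=-3, 2--3=5, 8-2=6, -3-8=-11 -> [-3, 5, 6, -11]
Stage 2 (AMPLIFY 3): -3*3=-9, 5*3=15, 6*3=18, -11*3=-33 -> [-9, 15, 18, -33]
Stage 3 (ABS): |-9|=9, |15|=15, |18|=18, |-33|=33 -> [9, 15, 18, 33]

Answer: 9 15 18 33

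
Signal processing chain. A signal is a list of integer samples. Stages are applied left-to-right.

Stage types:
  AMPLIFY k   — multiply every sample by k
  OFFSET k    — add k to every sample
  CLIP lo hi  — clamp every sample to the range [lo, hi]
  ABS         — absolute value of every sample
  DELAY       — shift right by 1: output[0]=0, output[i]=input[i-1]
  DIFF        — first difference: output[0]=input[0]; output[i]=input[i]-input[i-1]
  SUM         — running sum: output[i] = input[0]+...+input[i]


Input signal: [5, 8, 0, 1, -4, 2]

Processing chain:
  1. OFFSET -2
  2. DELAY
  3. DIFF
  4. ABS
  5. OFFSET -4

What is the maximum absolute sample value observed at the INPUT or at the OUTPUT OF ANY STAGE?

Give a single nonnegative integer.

Input: [5, 8, 0, 1, -4, 2] (max |s|=8)
Stage 1 (OFFSET -2): 5+-2=3, 8+-2=6, 0+-2=-2, 1+-2=-1, -4+-2=-6, 2+-2=0 -> [3, 6, -2, -1, -6, 0] (max |s|=6)
Stage 2 (DELAY): [0, 3, 6, -2, -1, -6] = [0, 3, 6, -2, -1, -6] -> [0, 3, 6, -2, -1, -6] (max |s|=6)
Stage 3 (DIFF): s[0]=0, 3-0=3, 6-3=3, -2-6=-8, -1--2=1, -6--1=-5 -> [0, 3, 3, -8, 1, -5] (max |s|=8)
Stage 4 (ABS): |0|=0, |3|=3, |3|=3, |-8|=8, |1|=1, |-5|=5 -> [0, 3, 3, 8, 1, 5] (max |s|=8)
Stage 5 (OFFSET -4): 0+-4=-4, 3+-4=-1, 3+-4=-1, 8+-4=4, 1+-4=-3, 5+-4=1 -> [-4, -1, -1, 4, -3, 1] (max |s|=4)
Overall max amplitude: 8

Answer: 8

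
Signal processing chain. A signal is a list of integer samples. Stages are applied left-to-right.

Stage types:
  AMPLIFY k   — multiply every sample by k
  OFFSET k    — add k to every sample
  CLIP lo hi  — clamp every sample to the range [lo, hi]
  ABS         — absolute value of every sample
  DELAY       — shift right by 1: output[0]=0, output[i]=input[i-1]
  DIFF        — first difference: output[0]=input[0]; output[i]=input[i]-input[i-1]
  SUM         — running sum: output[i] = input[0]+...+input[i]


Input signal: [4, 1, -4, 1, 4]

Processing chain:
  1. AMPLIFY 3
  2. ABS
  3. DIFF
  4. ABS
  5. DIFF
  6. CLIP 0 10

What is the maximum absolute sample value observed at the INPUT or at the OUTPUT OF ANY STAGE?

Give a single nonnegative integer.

Input: [4, 1, -4, 1, 4] (max |s|=4)
Stage 1 (AMPLIFY 3): 4*3=12, 1*3=3, -4*3=-12, 1*3=3, 4*3=12 -> [12, 3, -12, 3, 12] (max |s|=12)
Stage 2 (ABS): |12|=12, |3|=3, |-12|=12, |3|=3, |12|=12 -> [12, 3, 12, 3, 12] (max |s|=12)
Stage 3 (DIFF): s[0]=12, 3-12=-9, 12-3=9, 3-12=-9, 12-3=9 -> [12, -9, 9, -9, 9] (max |s|=12)
Stage 4 (ABS): |12|=12, |-9|=9, |9|=9, |-9|=9, |9|=9 -> [12, 9, 9, 9, 9] (max |s|=12)
Stage 5 (DIFF): s[0]=12, 9-12=-3, 9-9=0, 9-9=0, 9-9=0 -> [12, -3, 0, 0, 0] (max |s|=12)
Stage 6 (CLIP 0 10): clip(12,0,10)=10, clip(-3,0,10)=0, clip(0,0,10)=0, clip(0,0,10)=0, clip(0,0,10)=0 -> [10, 0, 0, 0, 0] (max |s|=10)
Overall max amplitude: 12

Answer: 12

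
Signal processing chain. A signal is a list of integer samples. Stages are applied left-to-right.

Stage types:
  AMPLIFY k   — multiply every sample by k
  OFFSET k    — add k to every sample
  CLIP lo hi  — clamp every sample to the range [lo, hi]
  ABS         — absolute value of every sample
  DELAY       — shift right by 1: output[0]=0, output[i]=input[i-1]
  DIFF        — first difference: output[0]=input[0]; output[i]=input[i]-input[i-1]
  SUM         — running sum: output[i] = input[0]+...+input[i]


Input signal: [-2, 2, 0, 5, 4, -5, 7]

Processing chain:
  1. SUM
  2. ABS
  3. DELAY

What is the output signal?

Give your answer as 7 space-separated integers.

Answer: 0 2 0 0 5 9 4

Derivation:
Input: [-2, 2, 0, 5, 4, -5, 7]
Stage 1 (SUM): sum[0..0]=-2, sum[0..1]=0, sum[0..2]=0, sum[0..3]=5, sum[0..4]=9, sum[0..5]=4, sum[0..6]=11 -> [-2, 0, 0, 5, 9, 4, 11]
Stage 2 (ABS): |-2|=2, |0|=0, |0|=0, |5|=5, |9|=9, |4|=4, |11|=11 -> [2, 0, 0, 5, 9, 4, 11]
Stage 3 (DELAY): [0, 2, 0, 0, 5, 9, 4] = [0, 2, 0, 0, 5, 9, 4] -> [0, 2, 0, 0, 5, 9, 4]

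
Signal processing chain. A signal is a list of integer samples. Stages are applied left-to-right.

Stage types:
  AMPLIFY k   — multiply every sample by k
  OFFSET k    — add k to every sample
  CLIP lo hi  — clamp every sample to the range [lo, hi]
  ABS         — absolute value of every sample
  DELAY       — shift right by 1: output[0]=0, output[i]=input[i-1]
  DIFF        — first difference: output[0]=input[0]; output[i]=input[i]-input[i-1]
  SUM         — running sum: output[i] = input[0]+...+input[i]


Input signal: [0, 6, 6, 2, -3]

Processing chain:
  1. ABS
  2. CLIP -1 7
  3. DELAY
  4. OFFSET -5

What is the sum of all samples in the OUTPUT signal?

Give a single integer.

Answer: -11

Derivation:
Input: [0, 6, 6, 2, -3]
Stage 1 (ABS): |0|=0, |6|=6, |6|=6, |2|=2, |-3|=3 -> [0, 6, 6, 2, 3]
Stage 2 (CLIP -1 7): clip(0,-1,7)=0, clip(6,-1,7)=6, clip(6,-1,7)=6, clip(2,-1,7)=2, clip(3,-1,7)=3 -> [0, 6, 6, 2, 3]
Stage 3 (DELAY): [0, 0, 6, 6, 2] = [0, 0, 6, 6, 2] -> [0, 0, 6, 6, 2]
Stage 4 (OFFSET -5): 0+-5=-5, 0+-5=-5, 6+-5=1, 6+-5=1, 2+-5=-3 -> [-5, -5, 1, 1, -3]
Output sum: -11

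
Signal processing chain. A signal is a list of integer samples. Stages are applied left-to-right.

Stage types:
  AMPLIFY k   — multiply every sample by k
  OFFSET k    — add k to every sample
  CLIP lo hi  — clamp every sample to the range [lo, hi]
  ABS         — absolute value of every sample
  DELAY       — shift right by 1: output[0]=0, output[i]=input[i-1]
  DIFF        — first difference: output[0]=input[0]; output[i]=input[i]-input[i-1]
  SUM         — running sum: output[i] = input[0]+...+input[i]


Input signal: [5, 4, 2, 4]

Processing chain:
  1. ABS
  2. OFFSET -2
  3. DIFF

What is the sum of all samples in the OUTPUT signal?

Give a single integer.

Input: [5, 4, 2, 4]
Stage 1 (ABS): |5|=5, |4|=4, |2|=2, |4|=4 -> [5, 4, 2, 4]
Stage 2 (OFFSET -2): 5+-2=3, 4+-2=2, 2+-2=0, 4+-2=2 -> [3, 2, 0, 2]
Stage 3 (DIFF): s[0]=3, 2-3=-1, 0-2=-2, 2-0=2 -> [3, -1, -2, 2]
Output sum: 2

Answer: 2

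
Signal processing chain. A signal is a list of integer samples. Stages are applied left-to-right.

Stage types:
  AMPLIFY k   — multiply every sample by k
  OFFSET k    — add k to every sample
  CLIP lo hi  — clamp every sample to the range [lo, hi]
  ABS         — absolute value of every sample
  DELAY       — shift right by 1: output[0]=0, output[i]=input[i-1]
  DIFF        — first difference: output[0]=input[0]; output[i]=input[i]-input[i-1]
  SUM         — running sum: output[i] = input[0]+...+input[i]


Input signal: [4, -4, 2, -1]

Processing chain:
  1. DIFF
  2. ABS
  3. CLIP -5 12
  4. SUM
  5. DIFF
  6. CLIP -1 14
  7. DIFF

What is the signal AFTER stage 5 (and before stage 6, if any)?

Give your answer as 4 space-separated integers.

Input: [4, -4, 2, -1]
Stage 1 (DIFF): s[0]=4, -4-4=-8, 2--4=6, -1-2=-3 -> [4, -8, 6, -3]
Stage 2 (ABS): |4|=4, |-8|=8, |6|=6, |-3|=3 -> [4, 8, 6, 3]
Stage 3 (CLIP -5 12): clip(4,-5,12)=4, clip(8,-5,12)=8, clip(6,-5,12)=6, clip(3,-5,12)=3 -> [4, 8, 6, 3]
Stage 4 (SUM): sum[0..0]=4, sum[0..1]=12, sum[0..2]=18, sum[0..3]=21 -> [4, 12, 18, 21]
Stage 5 (DIFF): s[0]=4, 12-4=8, 18-12=6, 21-18=3 -> [4, 8, 6, 3]

Answer: 4 8 6 3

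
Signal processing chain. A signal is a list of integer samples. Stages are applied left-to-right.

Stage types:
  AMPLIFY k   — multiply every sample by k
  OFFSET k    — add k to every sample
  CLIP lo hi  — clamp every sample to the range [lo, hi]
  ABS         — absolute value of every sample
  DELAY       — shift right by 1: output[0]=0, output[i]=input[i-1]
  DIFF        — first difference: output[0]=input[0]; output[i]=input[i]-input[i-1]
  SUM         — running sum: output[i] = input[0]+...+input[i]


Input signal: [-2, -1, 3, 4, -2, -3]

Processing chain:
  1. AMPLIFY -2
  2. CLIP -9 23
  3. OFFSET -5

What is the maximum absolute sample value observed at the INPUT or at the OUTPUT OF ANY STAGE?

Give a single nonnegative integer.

Answer: 13

Derivation:
Input: [-2, -1, 3, 4, -2, -3] (max |s|=4)
Stage 1 (AMPLIFY -2): -2*-2=4, -1*-2=2, 3*-2=-6, 4*-2=-8, -2*-2=4, -3*-2=6 -> [4, 2, -6, -8, 4, 6] (max |s|=8)
Stage 2 (CLIP -9 23): clip(4,-9,23)=4, clip(2,-9,23)=2, clip(-6,-9,23)=-6, clip(-8,-9,23)=-8, clip(4,-9,23)=4, clip(6,-9,23)=6 -> [4, 2, -6, -8, 4, 6] (max |s|=8)
Stage 3 (OFFSET -5): 4+-5=-1, 2+-5=-3, -6+-5=-11, -8+-5=-13, 4+-5=-1, 6+-5=1 -> [-1, -3, -11, -13, -1, 1] (max |s|=13)
Overall max amplitude: 13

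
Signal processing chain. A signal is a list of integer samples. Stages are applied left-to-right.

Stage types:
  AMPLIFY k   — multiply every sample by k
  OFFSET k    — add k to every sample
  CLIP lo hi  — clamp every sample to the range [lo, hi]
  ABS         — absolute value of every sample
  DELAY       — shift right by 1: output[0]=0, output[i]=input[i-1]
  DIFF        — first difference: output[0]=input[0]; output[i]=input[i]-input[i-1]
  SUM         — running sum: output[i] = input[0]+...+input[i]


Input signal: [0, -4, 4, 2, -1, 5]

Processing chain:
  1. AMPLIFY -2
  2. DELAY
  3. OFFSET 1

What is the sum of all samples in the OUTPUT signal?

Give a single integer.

Answer: 4

Derivation:
Input: [0, -4, 4, 2, -1, 5]
Stage 1 (AMPLIFY -2): 0*-2=0, -4*-2=8, 4*-2=-8, 2*-2=-4, -1*-2=2, 5*-2=-10 -> [0, 8, -8, -4, 2, -10]
Stage 2 (DELAY): [0, 0, 8, -8, -4, 2] = [0, 0, 8, -8, -4, 2] -> [0, 0, 8, -8, -4, 2]
Stage 3 (OFFSET 1): 0+1=1, 0+1=1, 8+1=9, -8+1=-7, -4+1=-3, 2+1=3 -> [1, 1, 9, -7, -3, 3]
Output sum: 4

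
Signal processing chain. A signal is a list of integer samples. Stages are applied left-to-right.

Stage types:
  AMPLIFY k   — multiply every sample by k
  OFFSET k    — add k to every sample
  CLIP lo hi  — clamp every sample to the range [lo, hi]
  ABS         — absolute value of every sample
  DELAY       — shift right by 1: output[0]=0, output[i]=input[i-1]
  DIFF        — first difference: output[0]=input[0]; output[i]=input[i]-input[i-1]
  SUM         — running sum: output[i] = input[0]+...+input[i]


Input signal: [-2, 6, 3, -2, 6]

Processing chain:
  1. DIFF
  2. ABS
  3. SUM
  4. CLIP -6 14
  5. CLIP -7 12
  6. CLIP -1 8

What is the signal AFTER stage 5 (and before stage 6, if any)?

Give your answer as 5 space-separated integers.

Answer: 2 10 12 12 12

Derivation:
Input: [-2, 6, 3, -2, 6]
Stage 1 (DIFF): s[0]=-2, 6--2=8, 3-6=-3, -2-3=-5, 6--2=8 -> [-2, 8, -3, -5, 8]
Stage 2 (ABS): |-2|=2, |8|=8, |-3|=3, |-5|=5, |8|=8 -> [2, 8, 3, 5, 8]
Stage 3 (SUM): sum[0..0]=2, sum[0..1]=10, sum[0..2]=13, sum[0..3]=18, sum[0..4]=26 -> [2, 10, 13, 18, 26]
Stage 4 (CLIP -6 14): clip(2,-6,14)=2, clip(10,-6,14)=10, clip(13,-6,14)=13, clip(18,-6,14)=14, clip(26,-6,14)=14 -> [2, 10, 13, 14, 14]
Stage 5 (CLIP -7 12): clip(2,-7,12)=2, clip(10,-7,12)=10, clip(13,-7,12)=12, clip(14,-7,12)=12, clip(14,-7,12)=12 -> [2, 10, 12, 12, 12]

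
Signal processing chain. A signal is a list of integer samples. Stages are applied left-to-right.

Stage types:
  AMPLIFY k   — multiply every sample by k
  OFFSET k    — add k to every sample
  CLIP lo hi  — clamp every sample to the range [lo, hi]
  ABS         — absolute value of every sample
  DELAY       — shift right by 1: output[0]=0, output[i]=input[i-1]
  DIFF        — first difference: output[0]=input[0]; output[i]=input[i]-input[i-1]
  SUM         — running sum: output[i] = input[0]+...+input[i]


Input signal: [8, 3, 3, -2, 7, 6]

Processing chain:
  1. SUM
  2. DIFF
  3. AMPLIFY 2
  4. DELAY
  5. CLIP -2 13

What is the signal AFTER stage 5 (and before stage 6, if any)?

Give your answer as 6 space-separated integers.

Answer: 0 13 6 6 -2 13

Derivation:
Input: [8, 3, 3, -2, 7, 6]
Stage 1 (SUM): sum[0..0]=8, sum[0..1]=11, sum[0..2]=14, sum[0..3]=12, sum[0..4]=19, sum[0..5]=25 -> [8, 11, 14, 12, 19, 25]
Stage 2 (DIFF): s[0]=8, 11-8=3, 14-11=3, 12-14=-2, 19-12=7, 25-19=6 -> [8, 3, 3, -2, 7, 6]
Stage 3 (AMPLIFY 2): 8*2=16, 3*2=6, 3*2=6, -2*2=-4, 7*2=14, 6*2=12 -> [16, 6, 6, -4, 14, 12]
Stage 4 (DELAY): [0, 16, 6, 6, -4, 14] = [0, 16, 6, 6, -4, 14] -> [0, 16, 6, 6, -4, 14]
Stage 5 (CLIP -2 13): clip(0,-2,13)=0, clip(16,-2,13)=13, clip(6,-2,13)=6, clip(6,-2,13)=6, clip(-4,-2,13)=-2, clip(14,-2,13)=13 -> [0, 13, 6, 6, -2, 13]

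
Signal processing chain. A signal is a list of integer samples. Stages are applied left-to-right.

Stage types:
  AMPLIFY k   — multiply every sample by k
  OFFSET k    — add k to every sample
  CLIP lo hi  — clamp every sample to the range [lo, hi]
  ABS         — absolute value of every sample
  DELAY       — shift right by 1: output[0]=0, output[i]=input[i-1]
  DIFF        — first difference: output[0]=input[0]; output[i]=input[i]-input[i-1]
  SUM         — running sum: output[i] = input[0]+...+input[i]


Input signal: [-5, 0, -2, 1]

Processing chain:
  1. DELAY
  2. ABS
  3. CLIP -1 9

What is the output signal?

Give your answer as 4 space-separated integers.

Answer: 0 5 0 2

Derivation:
Input: [-5, 0, -2, 1]
Stage 1 (DELAY): [0, -5, 0, -2] = [0, -5, 0, -2] -> [0, -5, 0, -2]
Stage 2 (ABS): |0|=0, |-5|=5, |0|=0, |-2|=2 -> [0, 5, 0, 2]
Stage 3 (CLIP -1 9): clip(0,-1,9)=0, clip(5,-1,9)=5, clip(0,-1,9)=0, clip(2,-1,9)=2 -> [0, 5, 0, 2]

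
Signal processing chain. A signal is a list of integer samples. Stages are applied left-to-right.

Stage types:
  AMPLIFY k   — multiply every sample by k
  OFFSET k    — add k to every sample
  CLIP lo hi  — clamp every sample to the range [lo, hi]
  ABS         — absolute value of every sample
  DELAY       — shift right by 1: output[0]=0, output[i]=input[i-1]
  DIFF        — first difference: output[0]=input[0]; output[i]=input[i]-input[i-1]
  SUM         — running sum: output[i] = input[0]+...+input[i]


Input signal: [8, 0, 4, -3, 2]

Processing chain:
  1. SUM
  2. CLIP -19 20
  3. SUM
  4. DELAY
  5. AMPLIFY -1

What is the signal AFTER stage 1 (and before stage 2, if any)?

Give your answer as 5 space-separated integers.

Input: [8, 0, 4, -3, 2]
Stage 1 (SUM): sum[0..0]=8, sum[0..1]=8, sum[0..2]=12, sum[0..3]=9, sum[0..4]=11 -> [8, 8, 12, 9, 11]

Answer: 8 8 12 9 11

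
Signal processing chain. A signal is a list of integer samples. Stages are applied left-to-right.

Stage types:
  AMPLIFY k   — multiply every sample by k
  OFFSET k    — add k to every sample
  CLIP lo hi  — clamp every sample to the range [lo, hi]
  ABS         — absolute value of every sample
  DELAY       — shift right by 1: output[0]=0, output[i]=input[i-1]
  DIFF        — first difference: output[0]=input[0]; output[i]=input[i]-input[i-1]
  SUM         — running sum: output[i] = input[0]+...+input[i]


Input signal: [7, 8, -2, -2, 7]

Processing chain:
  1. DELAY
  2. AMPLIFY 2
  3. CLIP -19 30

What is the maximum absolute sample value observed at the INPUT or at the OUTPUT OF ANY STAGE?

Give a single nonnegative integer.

Answer: 16

Derivation:
Input: [7, 8, -2, -2, 7] (max |s|=8)
Stage 1 (DELAY): [0, 7, 8, -2, -2] = [0, 7, 8, -2, -2] -> [0, 7, 8, -2, -2] (max |s|=8)
Stage 2 (AMPLIFY 2): 0*2=0, 7*2=14, 8*2=16, -2*2=-4, -2*2=-4 -> [0, 14, 16, -4, -4] (max |s|=16)
Stage 3 (CLIP -19 30): clip(0,-19,30)=0, clip(14,-19,30)=14, clip(16,-19,30)=16, clip(-4,-19,30)=-4, clip(-4,-19,30)=-4 -> [0, 14, 16, -4, -4] (max |s|=16)
Overall max amplitude: 16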